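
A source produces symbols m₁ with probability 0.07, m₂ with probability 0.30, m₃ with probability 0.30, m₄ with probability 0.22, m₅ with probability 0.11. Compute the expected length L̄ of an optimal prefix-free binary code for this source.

2.18 bits/symbol

Repeatedly combine the two least-probable nodes; the expected code length is the sum of the merged weights.
merge 7/100 + 11/100 → 9/50
merge 9/50 + 11/50 → 2/5
merge 3/10 + 3/10 → 3/5
merge 2/5 + 3/5 → 1
L = 9/50 + 2/5 + 3/5 + 1 = 109/50 = 2.18 bits/symbol.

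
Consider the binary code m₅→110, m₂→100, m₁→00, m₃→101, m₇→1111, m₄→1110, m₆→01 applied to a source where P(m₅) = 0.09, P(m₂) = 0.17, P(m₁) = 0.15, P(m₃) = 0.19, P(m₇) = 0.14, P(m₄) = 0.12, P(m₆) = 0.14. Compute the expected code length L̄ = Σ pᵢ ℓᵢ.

L̄ = Σ pᵢ·ℓᵢ = 0.09·3 + 0.17·3 + 0.15·2 + 0.19·3 + 0.14·4 + 0.12·4 + 0.14·2 = 2.97 bits/symbol.

2.97 bits/symbol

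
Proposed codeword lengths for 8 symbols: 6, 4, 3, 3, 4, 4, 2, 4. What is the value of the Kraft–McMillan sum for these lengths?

With common denominator 2^6 = 64: Σ 2^(−ℓᵢ) = 1/64 + 4/64 + 8/64 + 8/64 + 4/64 + 4/64 + 16/64 + 4/64 = 49/64 = 0.765625.

0.765625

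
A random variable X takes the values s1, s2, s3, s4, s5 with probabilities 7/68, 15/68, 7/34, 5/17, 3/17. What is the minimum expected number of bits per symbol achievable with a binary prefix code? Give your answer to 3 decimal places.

Repeatedly combine the two least-probable nodes; the expected code length is the sum of the merged weights.
merge 7/68 + 3/17 → 19/68
merge 7/34 + 15/68 → 29/68
merge 19/68 + 5/17 → 39/68
merge 29/68 + 39/68 → 1
L = 19/68 + 29/68 + 39/68 + 1 = 155/68 ≈ 2.279 bits/symbol.

2.279 bits/symbol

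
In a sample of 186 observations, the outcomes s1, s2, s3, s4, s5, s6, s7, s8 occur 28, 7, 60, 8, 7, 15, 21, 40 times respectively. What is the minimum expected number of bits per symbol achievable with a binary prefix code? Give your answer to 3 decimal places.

2.656 bits/symbol

Probabilities are the counts divided by 186.
Repeatedly combine the two least-probable nodes; the expected code length is the sum of the merged weights.
merge 7/186 + 7/186 → 7/93
merge 4/93 + 7/93 → 11/93
merge 5/62 + 7/62 → 6/31
merge 11/93 + 14/93 → 25/93
merge 6/31 + 20/93 → 38/93
merge 25/93 + 10/31 → 55/93
merge 38/93 + 55/93 → 1
L = 7/93 + 11/93 + 6/31 + 25/93 + 38/93 + 55/93 + 1 = 247/93 ≈ 2.656 bits/symbol.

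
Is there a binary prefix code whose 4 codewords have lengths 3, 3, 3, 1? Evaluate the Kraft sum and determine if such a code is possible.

0.875; yes

With common denominator 2^3 = 8: Σ 2^(−ℓᵢ) = 1/8 + 1/8 + 1/8 + 4/8 = 7/8 = 0.875.
Kraft's inequality requires Σ ≤ 1; here Σ = 0.875 ≤ 1, so such a prefix code exists.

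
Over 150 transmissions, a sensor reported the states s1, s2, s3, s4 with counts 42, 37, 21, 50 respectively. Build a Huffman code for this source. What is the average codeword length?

Probabilities are the counts divided by 150.
Repeatedly combine the two least-probable nodes; the expected code length is the sum of the merged weights.
merge 7/50 + 37/150 → 29/75
merge 7/25 + 1/3 → 46/75
merge 29/75 + 46/75 → 1
L = 29/75 + 46/75 + 1 = 2 bits/symbol.

2 bits/symbol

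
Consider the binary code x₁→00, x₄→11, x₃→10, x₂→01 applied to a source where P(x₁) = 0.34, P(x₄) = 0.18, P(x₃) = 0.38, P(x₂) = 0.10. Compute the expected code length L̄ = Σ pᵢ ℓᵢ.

L̄ = Σ pᵢ·ℓᵢ = 0.34·2 + 0.18·2 + 0.38·2 + 0.10·2 = 2 bits/symbol.

2 bits/symbol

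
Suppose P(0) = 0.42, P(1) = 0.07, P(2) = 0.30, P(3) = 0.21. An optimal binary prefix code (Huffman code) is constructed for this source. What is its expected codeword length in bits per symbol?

1.86 bits/symbol

Repeatedly combine the two least-probable nodes; the expected code length is the sum of the merged weights.
merge 7/100 + 21/100 → 7/25
merge 7/25 + 3/10 → 29/50
merge 21/50 + 29/50 → 1
L = 7/25 + 29/50 + 1 = 93/50 = 1.86 bits/symbol.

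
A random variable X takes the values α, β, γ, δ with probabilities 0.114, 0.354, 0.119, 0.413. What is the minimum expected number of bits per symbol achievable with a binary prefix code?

Repeatedly combine the two least-probable nodes; the expected code length is the sum of the merged weights.
merge 57/500 + 119/1000 → 233/1000
merge 233/1000 + 177/500 → 587/1000
merge 413/1000 + 587/1000 → 1
L = 233/1000 + 587/1000 + 1 = 91/50 = 1.82 bits/symbol.

1.82 bits/symbol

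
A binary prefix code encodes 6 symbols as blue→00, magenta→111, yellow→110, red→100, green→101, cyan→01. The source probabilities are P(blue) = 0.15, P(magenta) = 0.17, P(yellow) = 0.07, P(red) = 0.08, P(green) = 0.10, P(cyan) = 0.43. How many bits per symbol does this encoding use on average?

2.42 bits/symbol

L̄ = Σ pᵢ·ℓᵢ = 0.15·2 + 0.17·3 + 0.07·3 + 0.08·3 + 0.10·3 + 0.43·2 = 2.42 bits/symbol.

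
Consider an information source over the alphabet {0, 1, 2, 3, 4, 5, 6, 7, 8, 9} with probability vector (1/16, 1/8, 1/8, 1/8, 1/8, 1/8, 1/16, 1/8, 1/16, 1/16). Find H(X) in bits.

Each probability is a power of 1/2, so log₂(1/p) is an integer.
H = Σ p·log₂(1/p) = 1/16·4 + 1/8·3 + 1/8·3 + 1/8·3 + 1/8·3 + 1/8·3 + 1/16·4 + 1/8·3 + 1/16·4 + 1/16·4 = 3.25 bits.

3.25 bits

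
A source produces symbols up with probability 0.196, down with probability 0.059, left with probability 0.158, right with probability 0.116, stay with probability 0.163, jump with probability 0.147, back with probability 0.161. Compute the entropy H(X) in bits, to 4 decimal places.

H = −Σ pᵢ log₂ pᵢ.
−0.196·log₂(0.196) = 0.4608
−0.059·log₂(0.059) = 0.2409
−0.158·log₂(0.158) = 0.4206
−0.116·log₂(0.116) = 0.3605
−0.163·log₂(0.163) = 0.4266
−0.147·log₂(0.147) = 0.4066
−0.161·log₂(0.161) = 0.4242
Sum ≈ 2.7402 → 2.7402 bits.

2.7402 bits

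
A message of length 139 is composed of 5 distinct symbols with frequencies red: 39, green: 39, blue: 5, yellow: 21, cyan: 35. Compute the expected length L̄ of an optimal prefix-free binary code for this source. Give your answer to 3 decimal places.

2.187 bits/symbol

Probabilities are the counts divided by 139.
Repeatedly combine the two least-probable nodes; the expected code length is the sum of the merged weights.
merge 5/139 + 21/139 → 26/139
merge 26/139 + 35/139 → 61/139
merge 39/139 + 39/139 → 78/139
merge 61/139 + 78/139 → 1
L = 26/139 + 61/139 + 78/139 + 1 = 304/139 ≈ 2.187 bits/symbol.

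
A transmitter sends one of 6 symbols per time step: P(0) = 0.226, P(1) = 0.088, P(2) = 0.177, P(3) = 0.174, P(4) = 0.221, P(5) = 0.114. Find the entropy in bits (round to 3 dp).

H = −Σ pᵢ log₂ pᵢ.
−0.226·log₂(0.226) = 0.4849
−0.088·log₂(0.088) = 0.3086
−0.177·log₂(0.177) = 0.4422
−0.174·log₂(0.174) = 0.4390
−0.221·log₂(0.221) = 0.4813
−0.114·log₂(0.114) = 0.3571
Sum ≈ 2.5131 → 2.513 bits.

2.513 bits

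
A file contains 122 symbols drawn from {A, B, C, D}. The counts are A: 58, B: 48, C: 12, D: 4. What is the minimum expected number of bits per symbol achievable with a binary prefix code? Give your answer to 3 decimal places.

Probabilities are the counts divided by 122.
Repeatedly combine the two least-probable nodes; the expected code length is the sum of the merged weights.
merge 2/61 + 6/61 → 8/61
merge 8/61 + 24/61 → 32/61
merge 29/61 + 32/61 → 1
L = 8/61 + 32/61 + 1 = 101/61 ≈ 1.656 bits/symbol.

1.656 bits/symbol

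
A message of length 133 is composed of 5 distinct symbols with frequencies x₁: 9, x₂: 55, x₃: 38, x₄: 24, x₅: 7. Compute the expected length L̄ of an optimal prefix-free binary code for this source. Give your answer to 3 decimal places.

Probabilities are the counts divided by 133.
Repeatedly combine the two least-probable nodes; the expected code length is the sum of the merged weights.
merge 1/19 + 9/133 → 16/133
merge 16/133 + 24/133 → 40/133
merge 2/7 + 40/133 → 78/133
merge 55/133 + 78/133 → 1
L = 16/133 + 40/133 + 78/133 + 1 = 267/133 ≈ 2.008 bits/symbol.

2.008 bits/symbol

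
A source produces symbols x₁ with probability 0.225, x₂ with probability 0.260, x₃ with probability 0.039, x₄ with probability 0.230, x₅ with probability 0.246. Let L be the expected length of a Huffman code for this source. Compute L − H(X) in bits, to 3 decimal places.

0.107 bits

Entropy H = −Σ p log₂ p ≈ 2.1574 bits.
Huffman merges: 39/1000+9/40→33/125; 23/100+123/500→119/250; 13/50+33/125→131/250; 119/250+131/250→1. L = 283/125 ≈ 2.2640.
L − H = 2.2640 − 2.1574 = 0.107 bits.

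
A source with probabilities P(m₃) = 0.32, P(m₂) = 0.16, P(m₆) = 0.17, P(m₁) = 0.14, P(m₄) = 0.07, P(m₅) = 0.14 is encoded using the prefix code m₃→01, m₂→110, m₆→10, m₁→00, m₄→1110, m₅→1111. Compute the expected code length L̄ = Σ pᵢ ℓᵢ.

L̄ = Σ pᵢ·ℓᵢ = 0.32·2 + 0.16·3 + 0.17·2 + 0.14·2 + 0.07·4 + 0.14·4 = 2.58 bits/symbol.

2.58 bits/symbol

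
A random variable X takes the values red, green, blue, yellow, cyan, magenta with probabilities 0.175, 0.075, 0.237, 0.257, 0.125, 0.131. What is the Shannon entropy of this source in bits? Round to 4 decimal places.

H = −Σ pᵢ log₂ pᵢ.
−0.175·log₂(0.175) = 0.4401
−0.075·log₂(0.075) = 0.2803
−0.237·log₂(0.237) = 0.4923
−0.257·log₂(0.257) = 0.5038
−0.125·log₂(0.125) = 0.3750
−0.131·log₂(0.131) = 0.3841
Sum ≈ 2.4755 → 2.4755 bits.

2.4755 bits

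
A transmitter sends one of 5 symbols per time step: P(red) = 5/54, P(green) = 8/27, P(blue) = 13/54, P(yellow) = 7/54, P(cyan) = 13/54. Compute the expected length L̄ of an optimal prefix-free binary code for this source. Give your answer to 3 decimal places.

Repeatedly combine the two least-probable nodes; the expected code length is the sum of the merged weights.
merge 5/54 + 7/54 → 2/9
merge 2/9 + 13/54 → 25/54
merge 13/54 + 8/27 → 29/54
merge 25/54 + 29/54 → 1
L = 2/9 + 25/54 + 29/54 + 1 = 20/9 ≈ 2.222 bits/symbol.

2.222 bits/symbol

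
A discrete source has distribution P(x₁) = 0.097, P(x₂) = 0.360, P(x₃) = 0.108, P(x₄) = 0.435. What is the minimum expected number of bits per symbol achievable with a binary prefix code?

Repeatedly combine the two least-probable nodes; the expected code length is the sum of the merged weights.
merge 97/1000 + 27/250 → 41/200
merge 41/200 + 9/25 → 113/200
merge 87/200 + 113/200 → 1
L = 41/200 + 113/200 + 1 = 177/100 = 1.77 bits/symbol.

1.77 bits/symbol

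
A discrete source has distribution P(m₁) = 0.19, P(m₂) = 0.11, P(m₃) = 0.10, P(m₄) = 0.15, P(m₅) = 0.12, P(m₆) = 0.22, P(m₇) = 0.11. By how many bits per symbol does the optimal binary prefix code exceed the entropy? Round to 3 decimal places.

0.034 bits

Entropy H = −Σ p log₂ p ≈ 2.7462 bits.
Huffman merges: 1/10+11/100→21/100; 11/100+3/25→23/100; 3/20+19/100→17/50; 21/100+11/50→43/100; 23/100+17/50→57/100; 43/100+57/100→1. L = 139/50 ≈ 2.7800.
L − H = 2.7800 − 2.7462 = 0.034 bits.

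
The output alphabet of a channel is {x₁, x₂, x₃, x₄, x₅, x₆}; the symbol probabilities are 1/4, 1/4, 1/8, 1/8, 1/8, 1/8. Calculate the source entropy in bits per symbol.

2.5 bits

Each probability is a power of 1/2, so log₂(1/p) is an integer.
H = Σ p·log₂(1/p) = 1/4·2 + 1/4·2 + 1/8·3 + 1/8·3 + 1/8·3 + 1/8·3 = 2.5 bits.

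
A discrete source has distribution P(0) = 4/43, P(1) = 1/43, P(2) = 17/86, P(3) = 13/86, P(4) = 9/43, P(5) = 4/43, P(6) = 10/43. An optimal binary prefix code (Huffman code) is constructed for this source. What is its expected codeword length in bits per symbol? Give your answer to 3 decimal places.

Repeatedly combine the two least-probable nodes; the expected code length is the sum of the merged weights.
merge 1/43 + 4/43 → 5/43
merge 4/43 + 5/43 → 9/43
merge 13/86 + 17/86 → 15/43
merge 9/43 + 9/43 → 18/43
merge 10/43 + 15/43 → 25/43
merge 18/43 + 25/43 → 1
L = 5/43 + 9/43 + 15/43 + 18/43 + 25/43 + 1 = 115/43 ≈ 2.674 bits/symbol.

2.674 bits/symbol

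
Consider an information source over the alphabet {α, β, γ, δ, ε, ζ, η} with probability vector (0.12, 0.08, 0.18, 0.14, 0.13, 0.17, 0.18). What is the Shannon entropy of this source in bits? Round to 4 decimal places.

H = −Σ pᵢ log₂ pᵢ.
−0.12·log₂(0.12) = 0.3671
−0.08·log₂(0.08) = 0.2915
−0.18·log₂(0.18) = 0.4453
−0.14·log₂(0.14) = 0.3971
−0.13·log₂(0.13) = 0.3826
−0.17·log₂(0.17) = 0.4346
−0.18·log₂(0.18) = 0.4453
Sum ≈ 2.7635 → 2.7635 bits.

2.7635 bits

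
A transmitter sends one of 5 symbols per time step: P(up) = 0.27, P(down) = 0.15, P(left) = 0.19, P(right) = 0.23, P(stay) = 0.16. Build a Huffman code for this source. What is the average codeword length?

Repeatedly combine the two least-probable nodes; the expected code length is the sum of the merged weights.
merge 3/20 + 4/25 → 31/100
merge 19/100 + 23/100 → 21/50
merge 27/100 + 31/100 → 29/50
merge 21/50 + 29/50 → 1
L = 31/100 + 21/50 + 29/50 + 1 = 231/100 = 2.31 bits/symbol.

2.31 bits/symbol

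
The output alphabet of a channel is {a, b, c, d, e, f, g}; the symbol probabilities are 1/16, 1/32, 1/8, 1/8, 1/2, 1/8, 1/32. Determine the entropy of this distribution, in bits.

2.1875 bits

Each probability is a power of 1/2, so log₂(1/p) is an integer.
H = Σ p·log₂(1/p) = 1/16·4 + 1/32·5 + 1/8·3 + 1/8·3 + 1/2·1 + 1/8·3 + 1/32·5 = 2.1875 bits.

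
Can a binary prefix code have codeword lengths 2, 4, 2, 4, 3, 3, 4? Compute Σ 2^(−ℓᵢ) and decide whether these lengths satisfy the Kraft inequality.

With common denominator 2^4 = 16: Σ 2^(−ℓᵢ) = 4/16 + 1/16 + 4/16 + 1/16 + 2/16 + 2/16 + 1/16 = 15/16 = 0.9375.
Kraft's inequality requires Σ ≤ 1; here Σ = 0.9375 ≤ 1, so such a prefix code exists.

0.9375; yes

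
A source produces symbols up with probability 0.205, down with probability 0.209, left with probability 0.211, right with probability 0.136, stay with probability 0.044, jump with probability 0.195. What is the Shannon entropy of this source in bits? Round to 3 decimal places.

2.464 bits

H = −Σ pᵢ log₂ pᵢ.
−0.205·log₂(0.205) = 0.4687
−0.209·log₂(0.209) = 0.4720
−0.211·log₂(0.211) = 0.4736
−0.136·log₂(0.136) = 0.3915
−0.044·log₂(0.044) = 0.1983
−0.195·log₂(0.195) = 0.4599
Sum ≈ 2.4640 → 2.464 bits.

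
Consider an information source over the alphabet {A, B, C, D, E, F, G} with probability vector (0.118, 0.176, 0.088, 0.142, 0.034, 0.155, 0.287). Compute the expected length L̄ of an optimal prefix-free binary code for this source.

Repeatedly combine the two least-probable nodes; the expected code length is the sum of the merged weights.
merge 17/500 + 11/125 → 61/500
merge 59/500 + 61/500 → 6/25
merge 71/500 + 31/200 → 297/1000
merge 22/125 + 6/25 → 52/125
merge 287/1000 + 297/1000 → 73/125
merge 52/125 + 73/125 → 1
L = 61/500 + 6/25 + 297/1000 + 52/125 + 73/125 + 1 = 2659/1000 = 2.659 bits/symbol.

2.659 bits/symbol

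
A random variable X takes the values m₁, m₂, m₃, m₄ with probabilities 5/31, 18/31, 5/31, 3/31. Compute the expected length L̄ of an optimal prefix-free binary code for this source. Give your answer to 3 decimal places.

1.677 bits/symbol

Repeatedly combine the two least-probable nodes; the expected code length is the sum of the merged weights.
merge 3/31 + 5/31 → 8/31
merge 5/31 + 8/31 → 13/31
merge 13/31 + 18/31 → 1
L = 8/31 + 13/31 + 1 = 52/31 ≈ 1.677 bits/symbol.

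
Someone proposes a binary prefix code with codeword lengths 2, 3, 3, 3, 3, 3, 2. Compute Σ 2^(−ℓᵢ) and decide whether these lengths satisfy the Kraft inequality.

With common denominator 2^3 = 8: Σ 2^(−ℓᵢ) = 2/8 + 1/8 + 1/8 + 1/8 + 1/8 + 1/8 + 2/8 = 9/8 = 1.125.
Kraft's inequality requires Σ ≤ 1; here Σ = 1.125 > 1, so no such prefix code exists.

1.125; no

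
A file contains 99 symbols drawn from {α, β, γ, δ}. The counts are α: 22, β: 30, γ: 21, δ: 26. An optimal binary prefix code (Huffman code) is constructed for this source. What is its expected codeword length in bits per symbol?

Probabilities are the counts divided by 99.
Repeatedly combine the two least-probable nodes; the expected code length is the sum of the merged weights.
merge 7/33 + 2/9 → 43/99
merge 26/99 + 10/33 → 56/99
merge 43/99 + 56/99 → 1
L = 43/99 + 56/99 + 1 = 2 bits/symbol.

2 bits/symbol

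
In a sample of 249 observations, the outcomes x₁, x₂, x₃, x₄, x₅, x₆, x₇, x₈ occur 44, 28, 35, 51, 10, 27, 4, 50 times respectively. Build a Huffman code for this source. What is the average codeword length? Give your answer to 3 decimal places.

2.815 bits/symbol

Probabilities are the counts divided by 249.
Repeatedly combine the two least-probable nodes; the expected code length is the sum of the merged weights.
merge 4/249 + 10/249 → 14/249
merge 14/249 + 9/83 → 41/249
merge 28/249 + 35/249 → 21/83
merge 41/249 + 44/249 → 85/249
merge 50/249 + 17/83 → 101/249
merge 21/83 + 85/249 → 148/249
merge 101/249 + 148/249 → 1
L = 14/249 + 41/249 + 21/83 + 85/249 + 101/249 + 148/249 + 1 = 701/249 ≈ 2.815 bits/symbol.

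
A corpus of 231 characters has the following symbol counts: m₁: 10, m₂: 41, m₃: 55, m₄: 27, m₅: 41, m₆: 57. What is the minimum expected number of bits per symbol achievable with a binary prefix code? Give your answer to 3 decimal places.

2.498 bits/symbol

Probabilities are the counts divided by 231.
Repeatedly combine the two least-probable nodes; the expected code length is the sum of the merged weights.
merge 10/231 + 9/77 → 37/231
merge 37/231 + 41/231 → 26/77
merge 41/231 + 5/21 → 32/77
merge 19/77 + 26/77 → 45/77
merge 32/77 + 45/77 → 1
L = 37/231 + 26/77 + 32/77 + 45/77 + 1 = 577/231 ≈ 2.498 bits/symbol.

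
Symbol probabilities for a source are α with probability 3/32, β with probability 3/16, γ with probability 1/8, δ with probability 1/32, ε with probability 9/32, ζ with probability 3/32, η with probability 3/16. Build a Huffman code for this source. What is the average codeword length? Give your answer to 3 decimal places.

Repeatedly combine the two least-probable nodes; the expected code length is the sum of the merged weights.
merge 1/32 + 3/32 → 1/8
merge 3/32 + 1/8 → 7/32
merge 1/8 + 3/16 → 5/16
merge 3/16 + 7/32 → 13/32
merge 9/32 + 5/16 → 19/32
merge 13/32 + 19/32 → 1
L = 1/8 + 7/32 + 5/16 + 13/32 + 19/32 + 1 = 85/32 ≈ 2.656 bits/symbol.

2.656 bits/symbol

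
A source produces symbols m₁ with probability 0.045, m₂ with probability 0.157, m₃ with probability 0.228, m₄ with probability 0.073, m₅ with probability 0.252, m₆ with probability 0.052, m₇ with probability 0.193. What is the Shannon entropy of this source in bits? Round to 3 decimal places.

2.564 bits

H = −Σ pᵢ log₂ pᵢ.
−0.045·log₂(0.045) = 0.2013
−0.157·log₂(0.157) = 0.4194
−0.228·log₂(0.228) = 0.4863
−0.073·log₂(0.073) = 0.2756
−0.252·log₂(0.252) = 0.5011
−0.052·log₂(0.052) = 0.2218
−0.193·log₂(0.193) = 0.4581
Sum ≈ 2.5636 → 2.564 bits.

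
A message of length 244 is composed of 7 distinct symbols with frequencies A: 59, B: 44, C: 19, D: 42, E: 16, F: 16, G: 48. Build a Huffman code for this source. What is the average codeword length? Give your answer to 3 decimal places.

Probabilities are the counts divided by 244.
Repeatedly combine the two least-probable nodes; the expected code length is the sum of the merged weights.
merge 4/61 + 4/61 → 8/61
merge 19/244 + 8/61 → 51/244
merge 21/122 + 11/61 → 43/122
merge 12/61 + 51/244 → 99/244
merge 59/244 + 43/122 → 145/244
merge 99/244 + 145/244 → 1
L = 8/61 + 51/244 + 43/122 + 99/244 + 145/244 + 1 = 657/244 ≈ 2.693 bits/symbol.

2.693 bits/symbol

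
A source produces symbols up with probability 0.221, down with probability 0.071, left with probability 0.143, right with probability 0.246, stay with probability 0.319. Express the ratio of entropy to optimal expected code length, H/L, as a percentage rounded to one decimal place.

Entropy H = −Σ p log₂ p ≈ 2.1771 bits.
Huffman merges: 71/1000+143/1000→107/500; 107/500+221/1000→87/200; 123/500+319/1000→113/200; 87/200+113/200→1. L = 1107/500 ≈ 2.2140.
Efficiency = H/L = 2.1771/2.2140 = 98.3%.

98.3%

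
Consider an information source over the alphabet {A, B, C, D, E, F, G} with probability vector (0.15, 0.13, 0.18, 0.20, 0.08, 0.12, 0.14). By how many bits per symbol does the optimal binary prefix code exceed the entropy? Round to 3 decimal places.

0.041 bits

Entropy H = −Σ p log₂ p ≈ 2.7586 bits.
Huffman merges: 2/25+3/25→1/5; 13/100+7/50→27/100; 3/20+9/50→33/100; 1/5+1/5→2/5; 27/100+33/100→3/5; 2/5+3/5→1. L = 14/5 ≈ 2.8000.
L − H = 2.8000 − 2.7586 = 0.041 bits.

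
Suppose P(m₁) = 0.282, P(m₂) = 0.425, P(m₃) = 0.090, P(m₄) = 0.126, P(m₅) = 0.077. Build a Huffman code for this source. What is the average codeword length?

2.035 bits/symbol

Repeatedly combine the two least-probable nodes; the expected code length is the sum of the merged weights.
merge 77/1000 + 9/100 → 167/1000
merge 63/500 + 167/1000 → 293/1000
merge 141/500 + 293/1000 → 23/40
merge 17/40 + 23/40 → 1
L = 167/1000 + 293/1000 + 23/40 + 1 = 407/200 = 2.035 bits/symbol.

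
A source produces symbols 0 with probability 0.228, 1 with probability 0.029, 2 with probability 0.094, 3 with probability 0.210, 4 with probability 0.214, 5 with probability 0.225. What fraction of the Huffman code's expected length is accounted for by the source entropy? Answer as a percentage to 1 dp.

97.2%

Entropy H = −Σ p log₂ p ≈ 2.3881 bits.
Huffman merges: 29/1000+47/500→123/1000; 123/1000+21/100→333/1000; 107/500+9/40→439/1000; 57/250+333/1000→561/1000; 439/1000+561/1000→1. L = 307/125 ≈ 2.4560.
Efficiency = H/L = 2.3881/2.4560 = 97.2%.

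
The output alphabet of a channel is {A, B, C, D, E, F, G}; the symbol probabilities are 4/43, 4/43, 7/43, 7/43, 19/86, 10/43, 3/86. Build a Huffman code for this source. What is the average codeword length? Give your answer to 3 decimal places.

Repeatedly combine the two least-probable nodes; the expected code length is the sum of the merged weights.
merge 3/86 + 4/43 → 11/86
merge 4/43 + 11/86 → 19/86
merge 7/43 + 7/43 → 14/43
merge 19/86 + 19/86 → 19/43
merge 10/43 + 14/43 → 24/43
merge 19/43 + 24/43 → 1
L = 11/86 + 19/86 + 14/43 + 19/43 + 24/43 + 1 = 115/43 ≈ 2.674 bits/symbol.

2.674 bits/symbol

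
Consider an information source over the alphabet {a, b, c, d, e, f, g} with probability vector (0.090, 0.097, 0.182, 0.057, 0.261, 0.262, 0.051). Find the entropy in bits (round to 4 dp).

2.5531 bits

H = −Σ pᵢ log₂ pᵢ.
−0.090·log₂(0.090) = 0.3127
−0.097·log₂(0.097) = 0.3265
−0.182·log₂(0.182) = 0.4474
−0.057·log₂(0.057) = 0.2356
−0.261·log₂(0.261) = 0.5058
−0.262·log₂(0.262) = 0.5063
−0.051·log₂(0.051) = 0.2190
Sum ≈ 2.5531 → 2.5531 bits.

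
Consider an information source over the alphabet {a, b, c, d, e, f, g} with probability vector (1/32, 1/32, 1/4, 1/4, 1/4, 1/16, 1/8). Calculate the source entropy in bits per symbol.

2.4375 bits

Each probability is a power of 1/2, so log₂(1/p) is an integer.
H = Σ p·log₂(1/p) = 1/32·5 + 1/32·5 + 1/4·2 + 1/4·2 + 1/4·2 + 1/16·4 + 1/8·3 = 2.4375 bits.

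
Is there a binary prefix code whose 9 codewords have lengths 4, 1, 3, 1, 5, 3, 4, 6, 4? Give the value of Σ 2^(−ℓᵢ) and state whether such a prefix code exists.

With common denominator 2^6 = 64: Σ 2^(−ℓᵢ) = 4/64 + 32/64 + 8/64 + 32/64 + 2/64 + 8/64 + 4/64 + 1/64 + 4/64 = 95/64 = 1.484375.
Kraft's inequality requires Σ ≤ 1; here Σ = 1.484375 > 1, so no such prefix code exists.

1.484375; no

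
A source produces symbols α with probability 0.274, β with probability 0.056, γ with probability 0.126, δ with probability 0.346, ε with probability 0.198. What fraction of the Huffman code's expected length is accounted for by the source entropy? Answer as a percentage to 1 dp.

Entropy H = −Σ p log₂ p ≈ 2.1136 bits.
Huffman merges: 7/125+63/500→91/500; 91/500+99/500→19/50; 137/500+173/500→31/50; 19/50+31/50→1. L = 1091/500 ≈ 2.1820.
Efficiency = H/L = 2.1136/2.1820 = 96.9%.

96.9%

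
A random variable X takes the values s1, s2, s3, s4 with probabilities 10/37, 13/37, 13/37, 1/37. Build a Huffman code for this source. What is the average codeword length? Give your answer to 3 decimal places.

1.946 bits/symbol

Repeatedly combine the two least-probable nodes; the expected code length is the sum of the merged weights.
merge 1/37 + 10/37 → 11/37
merge 11/37 + 13/37 → 24/37
merge 13/37 + 24/37 → 1
L = 11/37 + 24/37 + 1 = 72/37 ≈ 1.946 bits/symbol.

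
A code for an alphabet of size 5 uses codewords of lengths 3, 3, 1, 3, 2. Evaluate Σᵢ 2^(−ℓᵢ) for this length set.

1.125

With common denominator 2^3 = 8: Σ 2^(−ℓᵢ) = 1/8 + 1/8 + 4/8 + 1/8 + 2/8 = 9/8 = 1.125.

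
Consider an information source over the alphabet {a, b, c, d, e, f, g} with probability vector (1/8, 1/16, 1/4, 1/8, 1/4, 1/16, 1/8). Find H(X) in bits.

Each probability is a power of 1/2, so log₂(1/p) is an integer.
H = Σ p·log₂(1/p) = 1/8·3 + 1/16·4 + 1/4·2 + 1/8·3 + 1/4·2 + 1/16·4 + 1/8·3 = 2.625 bits.

2.625 bits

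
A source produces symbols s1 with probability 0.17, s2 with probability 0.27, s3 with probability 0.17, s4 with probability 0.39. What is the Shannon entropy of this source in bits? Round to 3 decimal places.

1.909 bits

H = −Σ pᵢ log₂ pᵢ.
−0.17·log₂(0.17) = 0.4346
−0.27·log₂(0.27) = 0.5100
−0.17·log₂(0.17) = 0.4346
−0.39·log₂(0.39) = 0.5298
Sum ≈ 1.9090 → 1.909 bits.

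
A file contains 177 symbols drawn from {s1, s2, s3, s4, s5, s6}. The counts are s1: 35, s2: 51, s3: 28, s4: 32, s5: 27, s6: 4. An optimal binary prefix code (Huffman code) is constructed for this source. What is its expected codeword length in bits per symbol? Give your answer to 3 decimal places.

Probabilities are the counts divided by 177.
Repeatedly combine the two least-probable nodes; the expected code length is the sum of the merged weights.
merge 4/177 + 9/59 → 31/177
merge 28/177 + 31/177 → 1/3
merge 32/177 + 35/177 → 67/177
merge 17/59 + 1/3 → 110/177
merge 67/177 + 110/177 → 1
L = 31/177 + 1/3 + 67/177 + 110/177 + 1 = 148/59 ≈ 2.508 bits/symbol.

2.508 bits/symbol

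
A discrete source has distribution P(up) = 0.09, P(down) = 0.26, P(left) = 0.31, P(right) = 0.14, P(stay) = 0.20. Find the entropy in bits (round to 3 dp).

H = −Σ pᵢ log₂ pᵢ.
−0.09·log₂(0.09) = 0.3127
−0.26·log₂(0.26) = 0.5053
−0.31·log₂(0.31) = 0.5238
−0.14·log₂(0.14) = 0.3971
−0.20·log₂(0.20) = 0.4644
Sum ≈ 2.2032 → 2.203 bits.

2.203 bits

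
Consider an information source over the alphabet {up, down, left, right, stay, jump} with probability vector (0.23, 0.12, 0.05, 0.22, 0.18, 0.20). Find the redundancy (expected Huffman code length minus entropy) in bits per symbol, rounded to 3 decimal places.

Entropy H = −Σ p log₂ p ≈ 2.4611 bits.
Huffman merges: 1/20+3/25→17/100; 17/100+9/50→7/20; 1/5+11/50→21/50; 23/100+7/20→29/50; 21/50+29/50→1. L = 63/25 ≈ 2.5200.
L − H = 2.5200 − 2.4611 = 0.059 bits.

0.059 bits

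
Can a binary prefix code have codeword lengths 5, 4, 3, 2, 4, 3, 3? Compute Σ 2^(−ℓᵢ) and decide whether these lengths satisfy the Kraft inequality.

With common denominator 2^5 = 32: Σ 2^(−ℓᵢ) = 1/32 + 2/32 + 4/32 + 8/32 + 2/32 + 4/32 + 4/32 = 25/32 = 0.78125.
Kraft's inequality requires Σ ≤ 1; here Σ = 0.78125 ≤ 1, so such a prefix code exists.

0.78125; yes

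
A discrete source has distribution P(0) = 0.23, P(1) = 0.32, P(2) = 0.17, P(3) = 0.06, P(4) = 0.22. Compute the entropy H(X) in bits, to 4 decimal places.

H = −Σ pᵢ log₂ pᵢ.
−0.23·log₂(0.23) = 0.4877
−0.32·log₂(0.32) = 0.5260
−0.17·log₂(0.17) = 0.4346
−0.06·log₂(0.06) = 0.2435
−0.22·log₂(0.22) = 0.4806
Sum ≈ 2.1724 → 2.1724 bits.

2.1724 bits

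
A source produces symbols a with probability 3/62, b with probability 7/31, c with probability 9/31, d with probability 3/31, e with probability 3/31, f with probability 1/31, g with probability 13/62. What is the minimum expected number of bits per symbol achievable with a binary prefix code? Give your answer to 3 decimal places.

Repeatedly combine the two least-probable nodes; the expected code length is the sum of the merged weights.
merge 1/31 + 3/62 → 5/62
merge 5/62 + 3/31 → 11/62
merge 3/31 + 11/62 → 17/62
merge 13/62 + 7/31 → 27/62
merge 17/62 + 9/31 → 35/62
merge 27/62 + 35/62 → 1
L = 5/62 + 11/62 + 17/62 + 27/62 + 35/62 + 1 = 157/62 ≈ 2.532 bits/symbol.

2.532 bits/symbol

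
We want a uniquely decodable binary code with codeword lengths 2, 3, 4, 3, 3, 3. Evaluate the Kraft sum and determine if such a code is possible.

With common denominator 2^4 = 16: Σ 2^(−ℓᵢ) = 4/16 + 2/16 + 1/16 + 2/16 + 2/16 + 2/16 = 13/16 = 0.8125.
Kraft's inequality requires Σ ≤ 1; here Σ = 0.8125 ≤ 1, so such a prefix code exists.

0.8125; yes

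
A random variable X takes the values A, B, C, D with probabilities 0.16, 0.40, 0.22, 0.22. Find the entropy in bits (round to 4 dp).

H = −Σ pᵢ log₂ pᵢ.
−0.16·log₂(0.16) = 0.4230
−0.40·log₂(0.40) = 0.5288
−0.22·log₂(0.22) = 0.4806
−0.22·log₂(0.22) = 0.4806
Sum ≈ 1.9129 → 1.9129 bits.

1.9129 bits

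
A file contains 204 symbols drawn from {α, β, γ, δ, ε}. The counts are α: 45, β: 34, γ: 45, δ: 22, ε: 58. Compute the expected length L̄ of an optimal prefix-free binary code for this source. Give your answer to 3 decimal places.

Probabilities are the counts divided by 204.
Repeatedly combine the two least-probable nodes; the expected code length is the sum of the merged weights.
merge 11/102 + 1/6 → 14/51
merge 15/68 + 15/68 → 15/34
merge 14/51 + 29/102 → 19/34
merge 15/34 + 19/34 → 1
L = 14/51 + 15/34 + 19/34 + 1 = 116/51 ≈ 2.275 bits/symbol.

2.275 bits/symbol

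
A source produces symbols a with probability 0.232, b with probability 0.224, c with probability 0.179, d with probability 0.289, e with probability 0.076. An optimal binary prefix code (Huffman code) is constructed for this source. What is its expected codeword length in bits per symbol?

2.255 bits/symbol

Repeatedly combine the two least-probable nodes; the expected code length is the sum of the merged weights.
merge 19/250 + 179/1000 → 51/200
merge 28/125 + 29/125 → 57/125
merge 51/200 + 289/1000 → 68/125
merge 57/125 + 68/125 → 1
L = 51/200 + 57/125 + 68/125 + 1 = 451/200 = 2.255 bits/symbol.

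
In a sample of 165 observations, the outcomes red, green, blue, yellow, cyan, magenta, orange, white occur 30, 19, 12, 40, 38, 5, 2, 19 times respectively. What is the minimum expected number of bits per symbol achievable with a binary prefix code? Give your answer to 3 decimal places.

2.685 bits/symbol

Probabilities are the counts divided by 165.
Repeatedly combine the two least-probable nodes; the expected code length is the sum of the merged weights.
merge 2/165 + 1/33 → 7/165
merge 7/165 + 4/55 → 19/165
merge 19/165 + 19/165 → 38/165
merge 19/165 + 2/11 → 49/165
merge 38/165 + 38/165 → 76/165
merge 8/33 + 49/165 → 89/165
merge 76/165 + 89/165 → 1
L = 7/165 + 19/165 + 38/165 + 49/165 + 76/165 + 89/165 + 1 = 443/165 ≈ 2.685 bits/symbol.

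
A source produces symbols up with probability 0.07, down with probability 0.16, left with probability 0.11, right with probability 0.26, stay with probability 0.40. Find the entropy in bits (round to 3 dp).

2.076 bits

H = −Σ pᵢ log₂ pᵢ.
−0.07·log₂(0.07) = 0.2686
−0.16·log₂(0.16) = 0.4230
−0.11·log₂(0.11) = 0.3503
−0.26·log₂(0.26) = 0.5053
−0.40·log₂(0.40) = 0.5288
Sum ≈ 2.0759 → 2.076 bits.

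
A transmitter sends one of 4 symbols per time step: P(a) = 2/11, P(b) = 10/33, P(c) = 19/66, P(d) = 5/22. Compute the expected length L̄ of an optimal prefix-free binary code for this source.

2 bits/symbol

Repeatedly combine the two least-probable nodes; the expected code length is the sum of the merged weights.
merge 2/11 + 5/22 → 9/22
merge 19/66 + 10/33 → 13/22
merge 9/22 + 13/22 → 1
L = 9/22 + 13/22 + 1 = 2 bits/symbol.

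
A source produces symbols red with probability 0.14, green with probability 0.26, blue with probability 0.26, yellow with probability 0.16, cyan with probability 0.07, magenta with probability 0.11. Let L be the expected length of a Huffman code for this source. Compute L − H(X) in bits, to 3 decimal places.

Entropy H = −Σ p log₂ p ≈ 2.4495 bits.
Huffman merges: 7/100+11/100→9/50; 7/50+4/25→3/10; 9/50+13/50→11/25; 13/50+3/10→14/25; 11/25+14/25→1. L = 62/25 ≈ 2.4800.
L − H = 2.4800 − 2.4495 = 0.030 bits.

0.030 bits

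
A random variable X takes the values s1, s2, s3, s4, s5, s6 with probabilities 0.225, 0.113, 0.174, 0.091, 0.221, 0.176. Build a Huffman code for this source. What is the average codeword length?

Repeatedly combine the two least-probable nodes; the expected code length is the sum of the merged weights.
merge 91/1000 + 113/1000 → 51/250
merge 87/500 + 22/125 → 7/20
merge 51/250 + 221/1000 → 17/40
merge 9/40 + 7/20 → 23/40
merge 17/40 + 23/40 → 1
L = 51/250 + 7/20 + 17/40 + 23/40 + 1 = 1277/500 = 2.554 bits/symbol.

2.554 bits/symbol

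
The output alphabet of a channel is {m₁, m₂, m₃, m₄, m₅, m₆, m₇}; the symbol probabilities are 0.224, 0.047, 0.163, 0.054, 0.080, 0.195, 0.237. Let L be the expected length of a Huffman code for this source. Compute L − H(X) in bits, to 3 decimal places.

Entropy H = −Σ p log₂ p ≈ 2.5884 bits.
Huffman merges: 47/1000+27/500→101/1000; 2/25+101/1000→181/1000; 163/1000+181/1000→43/125; 39/200+28/125→419/1000; 237/1000+43/125→581/1000; 419/1000+581/1000→1. L = 1313/500 ≈ 2.6260.
L − H = 2.6260 − 2.5884 = 0.038 bits.

0.038 bits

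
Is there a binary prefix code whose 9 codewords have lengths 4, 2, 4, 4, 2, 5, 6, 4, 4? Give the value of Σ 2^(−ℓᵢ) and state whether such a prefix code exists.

0.859375; yes

With common denominator 2^6 = 64: Σ 2^(−ℓᵢ) = 4/64 + 16/64 + 4/64 + 4/64 + 16/64 + 2/64 + 1/64 + 4/64 + 4/64 = 55/64 = 0.859375.
Kraft's inequality requires Σ ≤ 1; here Σ = 0.859375 ≤ 1, so such a prefix code exists.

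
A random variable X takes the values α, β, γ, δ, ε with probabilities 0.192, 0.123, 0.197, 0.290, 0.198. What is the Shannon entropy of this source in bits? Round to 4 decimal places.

2.2712 bits

H = −Σ pᵢ log₂ pᵢ.
−0.192·log₂(0.192) = 0.4571
−0.123·log₂(0.123) = 0.3719
−0.197·log₂(0.197) = 0.4617
−0.290·log₂(0.290) = 0.5179
−0.198·log₂(0.198) = 0.4626
Sum ≈ 2.2712 → 2.2712 bits.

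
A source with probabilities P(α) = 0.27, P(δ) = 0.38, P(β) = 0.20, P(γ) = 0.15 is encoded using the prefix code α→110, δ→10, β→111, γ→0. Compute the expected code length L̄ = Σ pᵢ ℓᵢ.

L̄ = Σ pᵢ·ℓᵢ = 0.27·3 + 0.38·2 + 0.20·3 + 0.15·1 = 2.32 bits/symbol.

2.32 bits/symbol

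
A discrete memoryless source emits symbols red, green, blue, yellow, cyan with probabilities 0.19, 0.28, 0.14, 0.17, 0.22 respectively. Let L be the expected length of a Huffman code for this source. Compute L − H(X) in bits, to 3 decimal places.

Entropy H = −Σ p log₂ p ≈ 2.2817 bits.
Huffman merges: 7/50+17/100→31/100; 19/100+11/50→41/100; 7/25+31/100→59/100; 41/100+59/100→1. L = 231/100 ≈ 2.3100.
L − H = 2.3100 − 2.2817 = 0.028 bits.

0.028 bits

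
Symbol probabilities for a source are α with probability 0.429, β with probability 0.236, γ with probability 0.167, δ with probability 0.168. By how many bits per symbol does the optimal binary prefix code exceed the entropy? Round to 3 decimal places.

0.027 bits

Entropy H = −Σ p log₂ p ≈ 1.8790 bits.
Huffman merges: 167/1000+21/125→67/200; 59/250+67/200→571/1000; 429/1000+571/1000→1. L = 953/500 ≈ 1.9060.
L − H = 1.9060 − 1.8790 = 0.027 bits.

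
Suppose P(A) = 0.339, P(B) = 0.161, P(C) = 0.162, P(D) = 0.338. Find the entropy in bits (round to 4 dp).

1.9076 bits

H = −Σ pᵢ log₂ pᵢ.
−0.339·log₂(0.339) = 0.5291
−0.161·log₂(0.161) = 0.4242
−0.162·log₂(0.162) = 0.4254
−0.338·log₂(0.338) = 0.5289
Sum ≈ 1.9076 → 1.9076 bits.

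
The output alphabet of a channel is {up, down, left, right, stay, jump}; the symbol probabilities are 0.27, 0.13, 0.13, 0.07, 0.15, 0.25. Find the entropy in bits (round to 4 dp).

H = −Σ pᵢ log₂ pᵢ.
−0.27·log₂(0.27) = 0.5100
−0.13·log₂(0.13) = 0.3826
−0.13·log₂(0.13) = 0.3826
−0.07·log₂(0.07) = 0.2686
−0.15·log₂(0.15) = 0.4105
−0.25·log₂(0.25) = 0.5000
Sum ≈ 2.4544 → 2.4544 bits.

2.4544 bits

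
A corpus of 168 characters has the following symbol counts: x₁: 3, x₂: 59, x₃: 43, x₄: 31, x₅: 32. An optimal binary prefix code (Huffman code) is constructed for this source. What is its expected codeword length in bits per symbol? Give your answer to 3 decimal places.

2.202 bits/symbol

Probabilities are the counts divided by 168.
Repeatedly combine the two least-probable nodes; the expected code length is the sum of the merged weights.
merge 1/56 + 31/168 → 17/84
merge 4/21 + 17/84 → 11/28
merge 43/168 + 59/168 → 17/28
merge 11/28 + 17/28 → 1
L = 17/84 + 11/28 + 17/28 + 1 = 185/84 ≈ 2.202 bits/symbol.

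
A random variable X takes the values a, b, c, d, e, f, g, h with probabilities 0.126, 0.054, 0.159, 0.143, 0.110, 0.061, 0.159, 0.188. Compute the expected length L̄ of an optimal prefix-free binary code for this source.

2.927 bits/symbol

Repeatedly combine the two least-probable nodes; the expected code length is the sum of the merged weights.
merge 27/500 + 61/1000 → 23/200
merge 11/100 + 23/200 → 9/40
merge 63/500 + 143/1000 → 269/1000
merge 159/1000 + 159/1000 → 159/500
merge 47/250 + 9/40 → 413/1000
merge 269/1000 + 159/500 → 587/1000
merge 413/1000 + 587/1000 → 1
L = 23/200 + 9/40 + 269/1000 + 159/500 + 413/1000 + 587/1000 + 1 = 2927/1000 = 2.927 bits/symbol.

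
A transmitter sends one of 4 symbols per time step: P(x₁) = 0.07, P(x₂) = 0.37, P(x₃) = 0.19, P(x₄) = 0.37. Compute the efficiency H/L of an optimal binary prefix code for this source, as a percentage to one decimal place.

Entropy H = −Σ p log₂ p ≈ 1.7852 bits.
Huffman merges: 7/100+19/100→13/50; 13/50+37/100→63/100; 37/100+63/100→1. L = 189/100 ≈ 1.8900.
Efficiency = H/L = 1.7852/1.8900 = 94.5%.

94.5%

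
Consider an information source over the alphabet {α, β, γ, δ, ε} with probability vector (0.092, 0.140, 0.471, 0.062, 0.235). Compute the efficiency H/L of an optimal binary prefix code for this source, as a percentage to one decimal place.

99.4%

Entropy H = −Σ p log₂ p ≈ 1.9651 bits.
Huffman merges: 31/500+23/250→77/500; 7/50+77/500→147/500; 47/200+147/500→529/1000; 471/1000+529/1000→1. L = 1977/1000 ≈ 1.9770.
Efficiency = H/L = 1.9651/1.9770 = 99.4%.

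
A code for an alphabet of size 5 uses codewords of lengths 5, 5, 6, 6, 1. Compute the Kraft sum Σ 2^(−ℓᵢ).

0.59375

With common denominator 2^6 = 64: Σ 2^(−ℓᵢ) = 2/64 + 2/64 + 1/64 + 1/64 + 32/64 = 38/64 = 0.59375.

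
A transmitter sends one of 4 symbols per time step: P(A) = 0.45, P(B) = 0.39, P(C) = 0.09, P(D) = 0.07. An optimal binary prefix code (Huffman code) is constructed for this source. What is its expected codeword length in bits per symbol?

1.71 bits/symbol

Repeatedly combine the two least-probable nodes; the expected code length is the sum of the merged weights.
merge 7/100 + 9/100 → 4/25
merge 4/25 + 39/100 → 11/20
merge 9/20 + 11/20 → 1
L = 4/25 + 11/20 + 1 = 171/100 = 1.71 bits/symbol.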